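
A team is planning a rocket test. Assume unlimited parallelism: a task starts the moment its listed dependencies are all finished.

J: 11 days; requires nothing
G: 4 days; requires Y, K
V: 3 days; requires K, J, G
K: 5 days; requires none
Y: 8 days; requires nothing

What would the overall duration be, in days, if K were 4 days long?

As given, the longest chain is Y→G→V = 8+4+3 = 15, so the finish is 15 days.
The longest path through K is only 12 days, so K has float 3.
The critical path is still Y→G→V; finish is now 15 days.

15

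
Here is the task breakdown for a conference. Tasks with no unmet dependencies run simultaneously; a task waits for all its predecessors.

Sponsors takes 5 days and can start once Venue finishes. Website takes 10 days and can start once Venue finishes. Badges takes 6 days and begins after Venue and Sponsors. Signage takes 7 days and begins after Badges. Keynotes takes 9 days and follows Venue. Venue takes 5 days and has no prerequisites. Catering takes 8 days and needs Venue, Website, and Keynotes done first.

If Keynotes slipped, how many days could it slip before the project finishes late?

Critical path: Venue→Sponsors→Badges→Signage = 5+5+6+7 = 23, so the finish is 23 days.
The longest chain containing Keynotes totals 22 days.
Slack of Keynotes = 6 − 5 = 1 day.

1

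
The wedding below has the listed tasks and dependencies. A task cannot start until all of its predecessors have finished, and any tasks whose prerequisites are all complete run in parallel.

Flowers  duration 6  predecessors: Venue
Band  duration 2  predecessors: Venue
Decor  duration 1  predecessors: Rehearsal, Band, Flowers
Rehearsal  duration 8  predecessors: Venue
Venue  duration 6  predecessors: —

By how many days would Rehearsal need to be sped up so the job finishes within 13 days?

Current finish: 15 days; target: 13.
Rehearsal is on every critical path, so each day cut from Rehearsal cuts the finish by one (this holds down to a finish of 13).
Need 15 − 13 = 2 days off Rehearsal → Rehearsal becomes 6 days, finish becomes 13.

2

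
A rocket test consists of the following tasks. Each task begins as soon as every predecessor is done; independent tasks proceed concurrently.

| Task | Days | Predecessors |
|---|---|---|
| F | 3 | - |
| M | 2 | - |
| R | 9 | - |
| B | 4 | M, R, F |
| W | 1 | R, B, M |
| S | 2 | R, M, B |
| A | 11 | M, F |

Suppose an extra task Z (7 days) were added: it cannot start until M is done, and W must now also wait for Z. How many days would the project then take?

Originally the project takes 15 days.
With Z inserted, W now waits for max(R, B, M, Z).
New critical path: R→B→S = 9+4+2 = 15 ⇒ 15 days.

15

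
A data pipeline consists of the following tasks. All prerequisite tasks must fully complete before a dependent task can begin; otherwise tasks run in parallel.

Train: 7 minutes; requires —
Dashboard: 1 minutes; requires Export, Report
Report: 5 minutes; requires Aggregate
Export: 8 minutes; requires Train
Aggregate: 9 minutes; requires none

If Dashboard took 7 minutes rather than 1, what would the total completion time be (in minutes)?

Baseline: Train→Export→Dashboard = 7+8+1 = 16 → 16 minutes.
Dashboard is on the critical path; changing it to 7 makes that path 22 minutes.
The critical path is still Train→Export→Dashboard; finish is now 22 minutes.

22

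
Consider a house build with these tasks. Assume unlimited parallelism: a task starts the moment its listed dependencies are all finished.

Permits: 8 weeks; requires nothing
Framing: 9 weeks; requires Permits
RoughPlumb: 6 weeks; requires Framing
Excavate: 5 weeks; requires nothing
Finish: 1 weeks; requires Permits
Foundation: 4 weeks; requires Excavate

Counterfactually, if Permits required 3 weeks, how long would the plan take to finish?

Actual critical path: Permits→Framing→RoughPlumb = 8+9+6 = 23 ⇒ 23 weeks.
Since Permits is critical, the -5 change carries straight to that chain (now 18 weeks).
The critical path is still Permits→Framing→RoughPlumb; finish is now 18 weeks.

18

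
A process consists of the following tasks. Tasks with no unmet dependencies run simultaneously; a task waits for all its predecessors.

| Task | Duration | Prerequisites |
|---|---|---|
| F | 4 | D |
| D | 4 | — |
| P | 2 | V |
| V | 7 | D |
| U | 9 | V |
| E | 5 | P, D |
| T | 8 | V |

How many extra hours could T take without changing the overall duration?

Critical path: D→V→U = 4+7+9 = 20, so the finish is 20 hours.
T finishes as early as 19 and must finish by 20.
Float = 20 − 19 = 1.

1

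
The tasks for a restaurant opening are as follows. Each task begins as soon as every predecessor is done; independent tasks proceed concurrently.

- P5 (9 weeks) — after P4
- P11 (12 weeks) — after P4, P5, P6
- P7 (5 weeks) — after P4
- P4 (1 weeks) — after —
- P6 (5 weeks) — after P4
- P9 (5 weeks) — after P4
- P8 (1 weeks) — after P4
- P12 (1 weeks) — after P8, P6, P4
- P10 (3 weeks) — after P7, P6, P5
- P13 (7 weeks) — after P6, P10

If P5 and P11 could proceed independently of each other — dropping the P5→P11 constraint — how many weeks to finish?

20

Before: longest chain P4→P5→P11 = 1+9+12 = 22, finish 22.
Without P5→P11, P11's earliest start moves from 10 to 6.
After: P4→P5→P10→P13 = 1+9+3+7 = 20 → 20 weeks.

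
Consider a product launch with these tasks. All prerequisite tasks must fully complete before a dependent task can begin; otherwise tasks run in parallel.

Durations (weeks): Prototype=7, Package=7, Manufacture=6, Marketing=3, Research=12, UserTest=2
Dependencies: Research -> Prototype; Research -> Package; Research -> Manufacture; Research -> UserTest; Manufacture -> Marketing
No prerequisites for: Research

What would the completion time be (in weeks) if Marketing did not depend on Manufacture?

19

Before: longest chain Research→Manufacture→Marketing = 12+6+3 = 21, finish 21.
Without Manufacture→Marketing, Marketing's earliest start moves from 18 to 0.
The longest chain is now Research→Prototype = 12+7 = 19, so the job takes 19 weeks.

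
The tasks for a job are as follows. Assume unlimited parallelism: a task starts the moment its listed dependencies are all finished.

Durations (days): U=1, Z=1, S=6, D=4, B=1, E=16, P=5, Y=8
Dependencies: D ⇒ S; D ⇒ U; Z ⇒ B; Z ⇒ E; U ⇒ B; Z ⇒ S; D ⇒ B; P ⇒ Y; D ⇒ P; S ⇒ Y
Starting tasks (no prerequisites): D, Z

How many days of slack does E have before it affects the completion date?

D→S→Y = 4+6+8 = 18 sets the makespan at 18 days.
E finishes as early as 17 and must finish by 18.
So E can slip 18 − 17 = 1 day.

1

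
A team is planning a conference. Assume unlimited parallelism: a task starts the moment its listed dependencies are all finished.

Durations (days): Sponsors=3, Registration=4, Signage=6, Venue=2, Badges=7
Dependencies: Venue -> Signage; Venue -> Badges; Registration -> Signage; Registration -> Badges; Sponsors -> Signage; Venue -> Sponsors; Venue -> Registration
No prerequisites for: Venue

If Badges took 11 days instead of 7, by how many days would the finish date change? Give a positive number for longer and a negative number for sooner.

Critical path before the change: Venue→Registration→Badges = 2+4+7 = 13 giving 13 days.
Badges lies on that path, so at 11 days the path becomes 17 days.
No other chain overtakes it, so the finish is 17 days.
Change in finish: 17 − 13 = +4 days.

4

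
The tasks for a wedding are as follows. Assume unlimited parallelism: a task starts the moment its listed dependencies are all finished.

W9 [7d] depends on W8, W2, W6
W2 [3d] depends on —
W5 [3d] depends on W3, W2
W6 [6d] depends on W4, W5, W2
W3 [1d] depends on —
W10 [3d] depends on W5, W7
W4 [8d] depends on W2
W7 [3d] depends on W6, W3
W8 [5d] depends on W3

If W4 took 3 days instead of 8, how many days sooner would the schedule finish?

Baseline: W2→W4→W6→W9 = 3+8+6+7 = 24 → 24 days.
Since W4 is critical, the -5 change carries straight to that chain (now 19 days).
The critical path is still W2→W4→W6→W9; finish is now 19 days.
Change in finish: 19 − 24 = -5 days.

5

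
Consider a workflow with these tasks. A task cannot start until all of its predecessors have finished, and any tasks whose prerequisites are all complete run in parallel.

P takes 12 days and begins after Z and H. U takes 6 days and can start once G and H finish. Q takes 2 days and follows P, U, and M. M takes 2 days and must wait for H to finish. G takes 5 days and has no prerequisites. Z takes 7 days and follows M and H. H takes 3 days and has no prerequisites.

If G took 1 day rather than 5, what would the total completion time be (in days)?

26

As given, the longest chain is H→M→Z→P→Q = 3+2+7+12+2 = 26, so the finish is 26 days.
G has 13 days of float (longest path through it is 13).
That remains the longest chain; total 26 days.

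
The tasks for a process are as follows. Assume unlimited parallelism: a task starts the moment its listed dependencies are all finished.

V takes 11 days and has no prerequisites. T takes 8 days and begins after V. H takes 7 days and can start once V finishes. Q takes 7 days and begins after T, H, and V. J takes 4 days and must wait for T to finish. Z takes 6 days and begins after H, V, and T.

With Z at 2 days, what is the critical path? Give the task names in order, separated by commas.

V, T, Q

Baseline: V→T→Q = 11+8+7 = 26 → 26 days.
The longest path through Z is only 25 days, so Z has float 1.
The critical path is still V→T→Q; finish is now 26 days.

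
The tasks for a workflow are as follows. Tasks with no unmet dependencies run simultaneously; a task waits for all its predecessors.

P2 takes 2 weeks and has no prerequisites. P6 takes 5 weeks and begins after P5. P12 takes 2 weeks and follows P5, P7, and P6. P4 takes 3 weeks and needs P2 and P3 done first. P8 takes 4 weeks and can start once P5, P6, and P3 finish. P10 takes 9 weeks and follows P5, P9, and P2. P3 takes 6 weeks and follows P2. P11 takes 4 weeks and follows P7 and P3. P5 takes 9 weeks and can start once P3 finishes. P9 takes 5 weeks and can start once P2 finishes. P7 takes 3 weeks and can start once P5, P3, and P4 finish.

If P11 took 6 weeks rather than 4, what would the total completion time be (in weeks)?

26

The binding path is P2→P3→P5→P6→P8 = 2+6+9+5+4 = 26; finish at 26 weeks.
P11 is off the critical path — its longest chain is 24 weeks, giving 2 of slack.
The critical path is still P2→P3→P5→P6→P8; finish is now 26 weeks.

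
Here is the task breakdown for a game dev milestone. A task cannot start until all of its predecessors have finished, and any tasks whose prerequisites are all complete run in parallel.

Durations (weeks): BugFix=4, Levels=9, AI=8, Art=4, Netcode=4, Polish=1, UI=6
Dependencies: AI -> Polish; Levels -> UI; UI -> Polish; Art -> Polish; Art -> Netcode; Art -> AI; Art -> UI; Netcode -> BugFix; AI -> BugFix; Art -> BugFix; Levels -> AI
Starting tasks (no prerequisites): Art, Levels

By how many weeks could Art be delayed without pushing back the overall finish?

The longest chain is Levels→AI→BugFix = 9+8+4 = 21; overall finish 21 weeks.
The longest chain containing Art totals 16 weeks.
Slack of Art = 5 − 0 = 5 weeks.

5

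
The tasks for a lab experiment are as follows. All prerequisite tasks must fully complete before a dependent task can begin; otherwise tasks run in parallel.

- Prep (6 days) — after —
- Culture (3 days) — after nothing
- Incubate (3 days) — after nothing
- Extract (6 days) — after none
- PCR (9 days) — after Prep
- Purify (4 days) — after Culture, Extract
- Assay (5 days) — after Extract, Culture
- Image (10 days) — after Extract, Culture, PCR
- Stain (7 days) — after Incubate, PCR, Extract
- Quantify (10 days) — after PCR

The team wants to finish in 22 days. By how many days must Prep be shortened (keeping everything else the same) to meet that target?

3

Current finish: 25 days; target: 22.
Prep is on every critical path, so each day cut from Prep cuts the finish by one (this holds down to a finish of 20).
Need 25 − 22 = 3 days off Prep → Prep becomes 3 days, finish becomes 22.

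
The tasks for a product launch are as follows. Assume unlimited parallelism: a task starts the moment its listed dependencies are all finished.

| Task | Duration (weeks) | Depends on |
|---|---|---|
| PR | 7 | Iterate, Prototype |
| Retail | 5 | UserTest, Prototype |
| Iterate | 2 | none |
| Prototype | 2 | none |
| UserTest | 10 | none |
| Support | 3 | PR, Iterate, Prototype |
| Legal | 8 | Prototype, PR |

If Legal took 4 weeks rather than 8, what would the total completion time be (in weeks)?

Baseline: Prototype→PR→Legal = 2+7+8 = 17 → 17 weeks.
Since Legal is critical, the -4 change carries straight to that chain (now 13 weeks).
Now UserTest→Retail = 10+5 = 15 is longest, so the finish becomes 15 weeks.

15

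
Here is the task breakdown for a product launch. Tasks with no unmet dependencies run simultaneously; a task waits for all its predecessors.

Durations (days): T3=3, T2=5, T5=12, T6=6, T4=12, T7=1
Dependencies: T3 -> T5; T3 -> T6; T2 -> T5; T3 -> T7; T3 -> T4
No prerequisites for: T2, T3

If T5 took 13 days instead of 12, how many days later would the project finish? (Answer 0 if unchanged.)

As given, the longest chain is T2→T5 = 5+12 = 17, so the finish is 17 days.
T5 is on the critical path; changing it to 13 makes that path 18 days.
That remains the longest chain; total 18 days.
Change in finish: 18 − 17 = +1 days.

1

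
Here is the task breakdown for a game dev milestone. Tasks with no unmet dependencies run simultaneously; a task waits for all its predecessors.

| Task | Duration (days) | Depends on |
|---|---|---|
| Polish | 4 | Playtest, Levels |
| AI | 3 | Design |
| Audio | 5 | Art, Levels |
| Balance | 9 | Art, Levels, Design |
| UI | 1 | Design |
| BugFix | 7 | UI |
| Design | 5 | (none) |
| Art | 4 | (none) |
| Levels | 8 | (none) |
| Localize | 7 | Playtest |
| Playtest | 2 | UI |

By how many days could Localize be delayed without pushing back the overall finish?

2

Levels→Balance = 8+9 = 17 sets the makespan at 17 days.
Longest path through Localize: 15 days (earliest finish 15, latest finish 17).
Float = 17 − 15 = 2.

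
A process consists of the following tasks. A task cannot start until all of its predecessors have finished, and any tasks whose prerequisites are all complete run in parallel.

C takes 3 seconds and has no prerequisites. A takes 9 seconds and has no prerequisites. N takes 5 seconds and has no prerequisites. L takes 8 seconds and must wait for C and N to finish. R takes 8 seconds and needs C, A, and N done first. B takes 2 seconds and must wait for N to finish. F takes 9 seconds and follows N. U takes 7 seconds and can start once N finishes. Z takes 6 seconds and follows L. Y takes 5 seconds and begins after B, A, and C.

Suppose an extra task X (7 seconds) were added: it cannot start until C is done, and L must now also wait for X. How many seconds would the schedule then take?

24

Originally the schedule takes 19 seconds.
With X inserted, L now waits for max(C, N, X).
New critical path: C→X→L→Z = 3+7+8+6 = 24 ⇒ 24 seconds.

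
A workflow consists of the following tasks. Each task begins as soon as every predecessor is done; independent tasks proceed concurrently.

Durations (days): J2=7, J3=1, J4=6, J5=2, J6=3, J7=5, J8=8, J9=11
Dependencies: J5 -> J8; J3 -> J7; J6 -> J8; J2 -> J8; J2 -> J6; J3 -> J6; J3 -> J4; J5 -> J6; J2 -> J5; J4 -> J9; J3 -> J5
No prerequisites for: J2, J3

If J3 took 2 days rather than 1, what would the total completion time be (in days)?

20

The binding path is J2→J5→J6→J8 = 7+2+3+8 = 20; finish at 20 days.
J3 has 2 days of float (longest path through it is 18).
That remains the longest chain; total 20 days.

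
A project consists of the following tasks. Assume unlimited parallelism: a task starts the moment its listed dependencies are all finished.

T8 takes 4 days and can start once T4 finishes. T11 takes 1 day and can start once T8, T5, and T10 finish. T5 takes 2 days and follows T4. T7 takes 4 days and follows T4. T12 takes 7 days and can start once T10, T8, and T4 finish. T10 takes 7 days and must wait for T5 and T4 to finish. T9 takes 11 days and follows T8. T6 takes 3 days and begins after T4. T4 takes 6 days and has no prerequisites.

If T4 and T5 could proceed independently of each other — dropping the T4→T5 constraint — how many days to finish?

21

With the dependency in place, T4→T5→T10→T12 = 6+2+7+7 = 22 sets the finish at 22 days.
Without T4→T5, T5's earliest start moves from 6 to 0.
After: T4→T8→T9 = 6+4+11 = 21 → 21 days.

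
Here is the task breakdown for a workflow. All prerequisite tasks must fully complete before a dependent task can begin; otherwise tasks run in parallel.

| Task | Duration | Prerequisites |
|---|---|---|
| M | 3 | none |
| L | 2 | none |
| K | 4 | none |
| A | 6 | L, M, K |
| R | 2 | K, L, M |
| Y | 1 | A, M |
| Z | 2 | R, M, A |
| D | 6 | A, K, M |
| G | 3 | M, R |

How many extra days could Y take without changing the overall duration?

5

The longest chain is K→A→D = 4+6+6 = 16; overall finish 16 days.
Y finishes as early as 11 and must finish by 16.
Float = 16 − 11 = 5.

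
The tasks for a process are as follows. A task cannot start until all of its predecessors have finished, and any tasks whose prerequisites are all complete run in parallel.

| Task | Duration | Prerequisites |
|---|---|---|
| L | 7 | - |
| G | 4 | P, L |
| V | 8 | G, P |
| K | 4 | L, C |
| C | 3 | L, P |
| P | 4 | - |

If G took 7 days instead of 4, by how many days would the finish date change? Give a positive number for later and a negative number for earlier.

3

The binding path is L→G→V = 7+4+8 = 19; finish at 19 days.
G is on the critical path; changing it to 7 makes that path 22 days.
The critical path is still L→G→V; finish is now 22 days.
Change in finish: 22 − 19 = +3 days.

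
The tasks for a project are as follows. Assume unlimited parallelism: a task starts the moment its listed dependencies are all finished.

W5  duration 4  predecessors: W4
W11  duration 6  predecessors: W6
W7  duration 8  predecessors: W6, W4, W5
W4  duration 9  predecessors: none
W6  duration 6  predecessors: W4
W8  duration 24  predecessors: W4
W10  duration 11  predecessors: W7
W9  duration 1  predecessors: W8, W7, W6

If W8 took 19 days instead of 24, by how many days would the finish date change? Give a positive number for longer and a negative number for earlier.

0

Actual critical path: W4→W8→W9 = 9+24+1 = 34 ⇒ 34 days.
Since W8 is critical, the -5 change carries straight to that chain (now 29 days).
The binding chain switches to W4→W6→W7→W10 = 9+6+8+11 = 34; finish 34 days.
Change in finish: 34 − 34 = +0 days.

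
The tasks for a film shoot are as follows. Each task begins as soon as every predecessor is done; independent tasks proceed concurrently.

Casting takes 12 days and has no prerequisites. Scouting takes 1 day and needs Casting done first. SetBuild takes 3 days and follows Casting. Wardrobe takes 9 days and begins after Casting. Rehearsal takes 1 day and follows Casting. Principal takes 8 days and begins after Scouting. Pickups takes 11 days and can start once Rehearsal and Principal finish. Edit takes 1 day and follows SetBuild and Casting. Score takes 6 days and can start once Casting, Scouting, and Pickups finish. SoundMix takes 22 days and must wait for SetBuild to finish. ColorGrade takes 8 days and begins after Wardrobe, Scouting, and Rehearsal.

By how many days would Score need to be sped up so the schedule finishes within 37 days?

1

Current finish: 38 days; target: 37.
Score is on every critical path, so each day cut from Score cuts the finish by one (this holds down to a finish of 37).
Need 38 − 37 = 1 day off Score → Score becomes 5 days, finish becomes 37.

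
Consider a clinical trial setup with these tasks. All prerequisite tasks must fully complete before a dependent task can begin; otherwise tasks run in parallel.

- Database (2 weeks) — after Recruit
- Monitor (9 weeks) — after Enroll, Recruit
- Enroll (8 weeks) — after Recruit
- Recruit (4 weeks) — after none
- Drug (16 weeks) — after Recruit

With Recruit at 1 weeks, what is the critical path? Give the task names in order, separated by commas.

Recruit, Enroll, Monitor

Critical path before the change: Recruit→Enroll→Monitor = 4+8+9 = 21 giving 21 weeks.
Recruit is on the critical path; changing it to 1 makes that path 18 weeks.
That remains the longest chain; total 18 weeks.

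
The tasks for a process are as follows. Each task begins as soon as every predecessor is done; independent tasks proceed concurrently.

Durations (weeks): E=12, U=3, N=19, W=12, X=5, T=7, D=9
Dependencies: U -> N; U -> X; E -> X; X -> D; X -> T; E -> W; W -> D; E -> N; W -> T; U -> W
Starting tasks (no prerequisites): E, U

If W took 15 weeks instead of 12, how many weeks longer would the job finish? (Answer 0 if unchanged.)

3

Baseline: E→W→D = 12+12+9 = 33 → 33 weeks.
Since W is critical, the +3 change carries straight to that chain (now 36 weeks).
No other chain overtakes it, so the finish is 36 weeks.
Change in finish: 36 − 33 = +3 weeks.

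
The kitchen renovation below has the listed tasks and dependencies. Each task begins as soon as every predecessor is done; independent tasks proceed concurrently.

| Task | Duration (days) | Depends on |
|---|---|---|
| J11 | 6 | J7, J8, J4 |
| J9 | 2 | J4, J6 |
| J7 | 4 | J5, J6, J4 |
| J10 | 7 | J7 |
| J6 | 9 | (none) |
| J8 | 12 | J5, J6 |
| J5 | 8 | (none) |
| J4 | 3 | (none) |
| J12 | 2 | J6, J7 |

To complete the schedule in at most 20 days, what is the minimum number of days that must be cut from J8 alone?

Current finish: 27 days; target: 20.
J8 is on every critical path, so each day cut from J8 cuts the finish by one (this holds down to a finish of 20).
Need 27 − 20 = 7 days off J8 → J8 becomes 5 days, finish becomes 20.

7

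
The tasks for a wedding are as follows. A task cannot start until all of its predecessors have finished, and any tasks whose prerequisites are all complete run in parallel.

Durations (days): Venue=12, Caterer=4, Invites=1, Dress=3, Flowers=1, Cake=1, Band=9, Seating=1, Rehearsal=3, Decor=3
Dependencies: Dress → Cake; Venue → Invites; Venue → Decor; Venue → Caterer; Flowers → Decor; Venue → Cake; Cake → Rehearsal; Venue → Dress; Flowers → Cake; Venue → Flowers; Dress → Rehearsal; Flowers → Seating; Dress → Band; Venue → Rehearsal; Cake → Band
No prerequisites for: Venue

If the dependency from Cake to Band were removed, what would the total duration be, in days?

With the dependency in place, Venue→Dress→Cake→Band = 12+3+1+9 = 25 sets the finish at 25 days.
Without Cake→Band, Band's earliest start moves from 16 to 15.
The longest chain is now Venue→Dress→Band = 12+3+9 = 24, so the wedding takes 24 days.

24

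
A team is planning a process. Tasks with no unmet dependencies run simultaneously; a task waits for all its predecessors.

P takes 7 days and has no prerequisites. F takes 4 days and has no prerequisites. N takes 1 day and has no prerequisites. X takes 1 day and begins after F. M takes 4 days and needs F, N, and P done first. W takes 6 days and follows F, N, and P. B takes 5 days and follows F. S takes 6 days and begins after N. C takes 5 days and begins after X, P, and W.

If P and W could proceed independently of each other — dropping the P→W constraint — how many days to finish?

15

Before: longest chain P→W→C = 7+6+5 = 18, finish 18.
Without P→W, W's earliest start moves from 7 to 4.
The longest chain is now F→W→C = 4+6+5 = 15, so the schedule takes 15 days.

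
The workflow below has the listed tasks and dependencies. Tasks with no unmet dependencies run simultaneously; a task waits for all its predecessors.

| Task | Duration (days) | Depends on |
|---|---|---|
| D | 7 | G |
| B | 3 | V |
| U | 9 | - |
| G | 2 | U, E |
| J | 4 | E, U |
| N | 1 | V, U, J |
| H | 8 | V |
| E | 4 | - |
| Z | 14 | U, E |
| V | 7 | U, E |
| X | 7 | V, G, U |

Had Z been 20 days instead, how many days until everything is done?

As given, the longest chain is U→V→H = 9+7+8 = 24, so the finish is 24 days.
The longest path through Z is only 23 days, so Z has float 1.
The binding chain switches to U→Z = 9+20 = 29; finish 29 days.

29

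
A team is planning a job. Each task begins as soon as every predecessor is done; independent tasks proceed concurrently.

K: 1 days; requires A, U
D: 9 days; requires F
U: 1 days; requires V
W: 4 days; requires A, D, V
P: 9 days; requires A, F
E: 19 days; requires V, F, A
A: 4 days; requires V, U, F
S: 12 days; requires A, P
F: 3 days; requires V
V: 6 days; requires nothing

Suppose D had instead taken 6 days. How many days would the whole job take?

Critical path before the change: V→F→A→P→S = 6+3+4+9+12 = 34 giving 34 days.
D has 12 days of float (longest path through it is 22).
That remains the longest chain; total 34 days.

34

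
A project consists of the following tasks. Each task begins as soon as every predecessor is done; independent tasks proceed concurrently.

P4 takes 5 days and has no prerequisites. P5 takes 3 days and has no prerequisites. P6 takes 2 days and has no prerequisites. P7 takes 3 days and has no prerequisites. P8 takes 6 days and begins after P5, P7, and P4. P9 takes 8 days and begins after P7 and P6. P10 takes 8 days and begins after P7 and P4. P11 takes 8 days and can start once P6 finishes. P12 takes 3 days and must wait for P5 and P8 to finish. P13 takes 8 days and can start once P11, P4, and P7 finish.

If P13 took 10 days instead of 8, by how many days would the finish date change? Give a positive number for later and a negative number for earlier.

The binding path is P6→P11→P13 = 2+8+8 = 18; finish at 18 days.
P13 is on the critical path; changing it to 10 makes that path 20 days.
The critical path is still P6→P11→P13; finish is now 20 days.
Change in finish: 20 − 18 = +2 days.

2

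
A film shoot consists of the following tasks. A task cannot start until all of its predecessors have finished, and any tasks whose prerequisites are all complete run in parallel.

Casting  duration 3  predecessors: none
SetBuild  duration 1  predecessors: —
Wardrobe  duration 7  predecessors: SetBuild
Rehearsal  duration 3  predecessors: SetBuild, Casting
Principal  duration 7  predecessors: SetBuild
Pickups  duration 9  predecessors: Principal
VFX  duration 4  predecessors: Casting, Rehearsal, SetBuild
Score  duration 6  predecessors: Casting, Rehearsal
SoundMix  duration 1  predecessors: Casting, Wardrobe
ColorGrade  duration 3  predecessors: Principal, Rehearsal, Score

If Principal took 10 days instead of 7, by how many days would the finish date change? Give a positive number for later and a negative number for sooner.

Actual critical path: SetBuild→Principal→Pickups = 1+7+9 = 17 ⇒ 17 days.
Principal is on the critical path; changing it to 10 makes that path 20 days.
No other chain overtakes it, so the finish is 20 days.
Change in finish: 20 − 17 = +3 days.

3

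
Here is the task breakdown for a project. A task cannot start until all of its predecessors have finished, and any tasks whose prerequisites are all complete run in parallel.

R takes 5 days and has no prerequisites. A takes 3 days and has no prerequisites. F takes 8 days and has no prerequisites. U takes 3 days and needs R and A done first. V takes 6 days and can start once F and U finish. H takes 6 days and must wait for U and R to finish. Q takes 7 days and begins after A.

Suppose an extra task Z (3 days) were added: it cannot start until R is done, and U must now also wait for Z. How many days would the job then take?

17

Originally the job takes 14 days.
With Z inserted, U now waits for max(R, A, Z).
New critical path: R→Z→U→V = 5+3+3+6 = 17 ⇒ 17 days.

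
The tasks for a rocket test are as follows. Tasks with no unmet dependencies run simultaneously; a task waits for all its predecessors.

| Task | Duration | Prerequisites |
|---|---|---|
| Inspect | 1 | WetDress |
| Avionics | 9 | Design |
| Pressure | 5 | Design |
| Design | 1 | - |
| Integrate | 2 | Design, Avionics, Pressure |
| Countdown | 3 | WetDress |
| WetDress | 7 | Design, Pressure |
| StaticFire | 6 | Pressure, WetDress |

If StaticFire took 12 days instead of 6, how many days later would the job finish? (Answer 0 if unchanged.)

6

As given, the longest chain is Design→Pressure→WetDress→StaticFire = 1+5+7+6 = 19, so the finish is 19 days.
Since StaticFire is critical, the +6 change carries straight to that chain (now 25 days).
That remains the longest chain; total 25 days.
Change in finish: 25 − 19 = +6 days.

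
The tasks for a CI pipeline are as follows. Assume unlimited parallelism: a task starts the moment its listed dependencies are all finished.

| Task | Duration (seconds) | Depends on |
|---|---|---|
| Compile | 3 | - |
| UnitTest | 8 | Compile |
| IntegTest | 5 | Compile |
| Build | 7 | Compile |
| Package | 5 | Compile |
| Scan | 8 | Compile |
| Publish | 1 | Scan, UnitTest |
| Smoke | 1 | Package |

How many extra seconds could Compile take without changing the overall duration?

Compile→UnitTest→Publish = 3+8+1 = 12 sets the makespan at 12 seconds.
Compile finishes as early as 3 and must finish by 3.
Slack of Compile = 0 − 0 = 0 seconds.

0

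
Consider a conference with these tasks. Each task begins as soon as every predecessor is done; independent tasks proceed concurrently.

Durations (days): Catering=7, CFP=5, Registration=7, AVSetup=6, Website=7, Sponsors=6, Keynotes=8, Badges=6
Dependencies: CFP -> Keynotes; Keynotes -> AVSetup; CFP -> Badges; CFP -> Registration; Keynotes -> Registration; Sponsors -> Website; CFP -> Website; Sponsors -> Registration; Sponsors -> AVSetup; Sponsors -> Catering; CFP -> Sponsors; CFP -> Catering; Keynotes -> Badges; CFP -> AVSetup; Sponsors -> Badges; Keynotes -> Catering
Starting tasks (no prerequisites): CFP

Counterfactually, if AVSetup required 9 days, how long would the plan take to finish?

Critical path before the change: CFP→Keynotes→Registration = 5+8+7 = 20 giving 20 days.
AVSetup has 1 day of float (longest path through it is 19).
Now CFP→Keynotes→AVSetup = 5+8+9 = 22 is longest, so the finish becomes 22 days.

22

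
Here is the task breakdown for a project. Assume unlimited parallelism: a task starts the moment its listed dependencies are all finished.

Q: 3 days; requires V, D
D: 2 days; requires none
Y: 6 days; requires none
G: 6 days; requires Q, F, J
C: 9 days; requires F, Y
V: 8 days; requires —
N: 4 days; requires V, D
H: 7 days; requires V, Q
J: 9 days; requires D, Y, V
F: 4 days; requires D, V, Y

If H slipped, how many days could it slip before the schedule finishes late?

5

V→J→G = 8+9+6 = 23 sets the makespan at 23 days.
H finishes as early as 18 and must finish by 23.
Slack of H = 16 − 11 = 5 days.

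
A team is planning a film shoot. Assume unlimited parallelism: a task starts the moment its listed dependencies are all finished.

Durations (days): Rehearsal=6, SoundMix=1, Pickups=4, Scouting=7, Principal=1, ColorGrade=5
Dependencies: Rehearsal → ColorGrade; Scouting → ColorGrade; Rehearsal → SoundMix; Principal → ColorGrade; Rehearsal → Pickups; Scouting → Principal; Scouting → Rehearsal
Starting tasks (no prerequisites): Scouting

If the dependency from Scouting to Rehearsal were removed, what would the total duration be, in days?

Original critical path: Scouting→Rehearsal→ColorGrade = 7+6+5 = 18 ⇒ 18 days.
Without Scouting→Rehearsal, Rehearsal's earliest start moves from 7 to 0.
After: Scouting→Principal→ColorGrade = 7+1+5 = 13 → 13 days.

13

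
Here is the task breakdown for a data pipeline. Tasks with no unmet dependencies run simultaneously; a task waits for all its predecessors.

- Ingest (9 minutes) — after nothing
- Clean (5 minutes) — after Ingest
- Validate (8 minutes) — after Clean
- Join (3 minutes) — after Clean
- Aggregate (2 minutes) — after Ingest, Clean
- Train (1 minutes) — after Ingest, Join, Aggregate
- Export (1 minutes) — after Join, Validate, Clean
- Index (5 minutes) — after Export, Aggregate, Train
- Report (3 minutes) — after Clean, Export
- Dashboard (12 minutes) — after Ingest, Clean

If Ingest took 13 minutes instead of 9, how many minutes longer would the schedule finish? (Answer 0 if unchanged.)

Critical path before the change: Ingest→Clean→Validate→Export→Index = 9+5+8+1+5 = 28 giving 28 minutes.
Since Ingest is critical, the +4 change carries straight to that chain (now 32 minutes).
The critical path is still Ingest→Clean→Validate→Export→Index; finish is now 32 minutes.
Change in finish: 32 − 28 = +4 minutes.

4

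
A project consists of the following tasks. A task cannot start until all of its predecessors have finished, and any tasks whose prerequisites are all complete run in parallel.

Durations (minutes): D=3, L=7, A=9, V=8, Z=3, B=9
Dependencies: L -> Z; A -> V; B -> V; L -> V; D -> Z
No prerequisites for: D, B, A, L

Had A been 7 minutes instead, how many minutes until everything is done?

17

As given, the longest chain is A→V = 9+8 = 17, so the finish is 17 minutes.
A is on the critical path; changing it to 7 makes that path 15 minutes.
The binding chain switches to B→V = 9+8 = 17; finish 17 minutes.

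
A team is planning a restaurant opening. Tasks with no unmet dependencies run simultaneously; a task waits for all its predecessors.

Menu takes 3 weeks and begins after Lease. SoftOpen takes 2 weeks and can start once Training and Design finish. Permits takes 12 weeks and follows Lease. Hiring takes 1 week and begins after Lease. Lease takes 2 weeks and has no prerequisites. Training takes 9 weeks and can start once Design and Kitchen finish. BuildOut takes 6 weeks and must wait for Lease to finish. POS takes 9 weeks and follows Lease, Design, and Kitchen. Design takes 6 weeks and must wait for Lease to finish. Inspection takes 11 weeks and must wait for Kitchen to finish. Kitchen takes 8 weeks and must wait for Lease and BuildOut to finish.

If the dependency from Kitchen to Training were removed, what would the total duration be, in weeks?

27

Original critical path: Lease→BuildOut→Kitchen→Training→SoftOpen = 2+6+8+9+2 = 27 ⇒ 27 weeks.
Without Kitchen→Training, Training's earliest start moves from 16 to 8.
After: Lease→BuildOut→Kitchen→Inspection = 2+6+8+11 = 27 → 27 weeks.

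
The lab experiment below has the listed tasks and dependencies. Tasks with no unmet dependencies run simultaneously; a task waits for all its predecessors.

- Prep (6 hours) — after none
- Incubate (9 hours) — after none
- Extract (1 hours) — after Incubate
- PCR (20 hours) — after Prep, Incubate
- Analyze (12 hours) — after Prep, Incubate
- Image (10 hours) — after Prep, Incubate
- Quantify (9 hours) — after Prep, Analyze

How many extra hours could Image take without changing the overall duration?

The longest chain is Incubate→Analyze→Quantify = 9+12+9 = 30; overall finish 30 hours.
Longest path through Image: 19 hours (earliest finish 19, latest finish 30).
So Image can slip 30 − 19 = 11 hours.

11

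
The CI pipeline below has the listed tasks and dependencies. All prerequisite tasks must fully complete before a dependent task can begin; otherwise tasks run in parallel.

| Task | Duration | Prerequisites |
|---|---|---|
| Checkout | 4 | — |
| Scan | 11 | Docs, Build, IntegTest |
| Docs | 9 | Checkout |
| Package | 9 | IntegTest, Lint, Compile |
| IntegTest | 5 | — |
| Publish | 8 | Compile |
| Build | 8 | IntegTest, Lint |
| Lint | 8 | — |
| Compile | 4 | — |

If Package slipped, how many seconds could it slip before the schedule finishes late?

The longest chain is Lint→Build→Scan = 8+8+11 = 27; overall finish 27 seconds.
Longest path through Package: 17 seconds (earliest finish 17, latest finish 27).
So Package can slip 27 − 17 = 10 seconds.

10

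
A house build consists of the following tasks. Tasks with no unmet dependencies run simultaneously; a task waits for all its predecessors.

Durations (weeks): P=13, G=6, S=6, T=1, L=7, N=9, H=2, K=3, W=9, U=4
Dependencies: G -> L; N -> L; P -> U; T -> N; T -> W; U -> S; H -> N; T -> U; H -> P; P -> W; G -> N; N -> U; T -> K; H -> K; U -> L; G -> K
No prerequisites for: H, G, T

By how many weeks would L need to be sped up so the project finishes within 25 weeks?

1

Current finish: 26 weeks; target: 25.
L is on every critical path, so each week cut from L cuts the finish by one (this holds down to a finish of 25).
Need 26 − 25 = 1 week off L → L becomes 6 weeks, finish becomes 25.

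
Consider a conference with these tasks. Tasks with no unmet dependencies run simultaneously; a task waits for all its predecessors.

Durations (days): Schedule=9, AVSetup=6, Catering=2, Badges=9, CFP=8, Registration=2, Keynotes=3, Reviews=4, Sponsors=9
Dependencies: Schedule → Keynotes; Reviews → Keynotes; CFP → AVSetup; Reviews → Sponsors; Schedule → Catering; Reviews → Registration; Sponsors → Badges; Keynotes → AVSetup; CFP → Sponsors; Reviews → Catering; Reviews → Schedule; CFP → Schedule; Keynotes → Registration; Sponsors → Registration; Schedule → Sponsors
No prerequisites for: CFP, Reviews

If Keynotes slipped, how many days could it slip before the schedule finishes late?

Critical path: CFP→Schedule→Sponsors→Badges = 8+9+9+9 = 35, so the finish is 35 days.
Longest path through Keynotes: 26 days (earliest finish 20, latest finish 29).
So Keynotes can slip 29 − 20 = 9 days.

9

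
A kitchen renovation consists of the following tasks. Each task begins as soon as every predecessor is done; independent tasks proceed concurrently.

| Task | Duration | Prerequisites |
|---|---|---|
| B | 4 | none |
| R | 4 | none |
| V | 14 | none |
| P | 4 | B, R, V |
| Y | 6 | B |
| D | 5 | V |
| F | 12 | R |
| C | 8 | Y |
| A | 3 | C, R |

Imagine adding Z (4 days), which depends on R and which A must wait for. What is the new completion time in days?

21

Originally the kitchen renovation takes 21 days.
With Z inserted, A now waits for max(C, R, Z).
New critical path: B→Y→C→A = 4+6+8+3 = 21 ⇒ 21 days.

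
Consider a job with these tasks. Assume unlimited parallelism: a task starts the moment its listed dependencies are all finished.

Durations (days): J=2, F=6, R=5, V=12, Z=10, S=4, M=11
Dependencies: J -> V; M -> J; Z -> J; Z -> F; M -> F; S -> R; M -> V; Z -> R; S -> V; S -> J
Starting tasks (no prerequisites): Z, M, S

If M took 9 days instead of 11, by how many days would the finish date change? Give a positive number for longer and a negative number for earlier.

-1

Baseline: M→J→V = 11+2+12 = 25 → 25 days.
M lies on that path, so at 9 days the path becomes 23 days.
New critical path: Z→J→V = 10+2+12 = 24 ⇒ 24 days.
Change in finish: 24 − 25 = -1 days.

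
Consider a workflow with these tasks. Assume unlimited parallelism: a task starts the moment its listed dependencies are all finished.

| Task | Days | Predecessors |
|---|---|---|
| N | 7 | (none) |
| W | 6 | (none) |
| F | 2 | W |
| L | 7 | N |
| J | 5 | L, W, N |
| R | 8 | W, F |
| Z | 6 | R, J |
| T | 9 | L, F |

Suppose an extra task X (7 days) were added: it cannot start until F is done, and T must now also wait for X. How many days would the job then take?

Originally the job takes 25 days.
With X inserted, T now waits for max(L, F, X).
New critical path: N→L→J→Z = 7+7+5+6 = 25 ⇒ 25 days.

25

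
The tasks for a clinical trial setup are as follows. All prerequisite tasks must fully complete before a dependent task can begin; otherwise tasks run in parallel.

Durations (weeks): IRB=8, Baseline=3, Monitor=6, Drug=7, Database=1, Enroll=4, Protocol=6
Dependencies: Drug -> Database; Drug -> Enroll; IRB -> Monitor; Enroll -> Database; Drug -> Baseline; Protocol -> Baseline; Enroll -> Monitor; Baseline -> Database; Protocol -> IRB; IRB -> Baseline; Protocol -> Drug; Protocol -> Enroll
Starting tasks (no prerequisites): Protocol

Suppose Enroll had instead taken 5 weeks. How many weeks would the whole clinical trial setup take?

24

As given, the longest chain is Protocol→Drug→Enroll→Monitor = 6+7+4+6 = 23, so the finish is 23 weeks.
Enroll lies on that path, so at 5 weeks the path becomes 24 weeks.
No other chain overtakes it, so the finish is 24 weeks.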